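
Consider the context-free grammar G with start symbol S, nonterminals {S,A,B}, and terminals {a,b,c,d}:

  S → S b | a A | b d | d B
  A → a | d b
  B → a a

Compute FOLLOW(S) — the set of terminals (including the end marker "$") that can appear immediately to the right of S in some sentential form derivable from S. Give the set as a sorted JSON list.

FIRST sets, iterate to fixpoint:
iter 1:
  A via A→a: +{a}
  A via A→d b: +{d}
  B via B→a a: +{a}
  S via S→a A: +{a}
  S via S→b d: +{b}
  S via S→d B: +{d}
  S: {a,b,d}  A: {a,d}  B: {a}
iter 2: — fixpoint
  S: {a,b,d}  A: {a,d}  B: {a}

FOLLOW sets:
initialize: $ ∈ FOLLOW(S)
[1]
  S→S b: FOLLOW(S) ⊇ FIRST(b) = {b}; new: +{b}
  S→a A: FOLLOW(A) ⊇ FOLLOW(S) ⊇ {$,b}; new: +{$,b}
  S→d B: FOLLOW(B) ⊇ FOLLOW(S) ⊇ {$,b}; new: +{$,b}
  FOLLOW(S)={$,b}  FOLLOW(A)={$,b}  FOLLOW(B)={$,b}
[2] (no change)
  FOLLOW(S)={$,b}  FOLLOW(A)={$,b}  FOLLOW(B)={$,b}

FOLLOW(S) = ["$", "b"]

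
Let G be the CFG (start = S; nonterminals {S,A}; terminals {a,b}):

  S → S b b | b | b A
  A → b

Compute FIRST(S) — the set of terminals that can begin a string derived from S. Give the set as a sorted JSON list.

Compute FIRST by fixpoint:
iter 1:
  A via A→b: +{b}
  S via S→b: +{b}
  FIRST(S)={b}  FIRST(A)={b}
iter 2: done
  FIRST(S)={b}  FIRST(A)={b}

FIRST(S) = ["b"]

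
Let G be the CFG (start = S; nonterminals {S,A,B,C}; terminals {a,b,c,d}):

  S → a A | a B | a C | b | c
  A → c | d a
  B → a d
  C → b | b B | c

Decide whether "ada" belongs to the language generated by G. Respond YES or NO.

CNF form of G:
  S -> T1 A | T1 B | T1 C | b | c
  A -> T0 T1 | c
  B -> T1 T0
  C -> T2 B | b | c
  T0 -> d
  T1 -> a
  T2 -> b

CYK fill:
  cell(0,0) a: {T1}  orig:{}
  cell(1,1) d: {T0}  orig:{}
  cell(2,2) a: {T1}  orig:{}
  cell(0,1) ad: {B}
  cell(1,2) da: {A}
  cell(0,2) ada: {S}

S ∈ T[0,2] ⇒ YES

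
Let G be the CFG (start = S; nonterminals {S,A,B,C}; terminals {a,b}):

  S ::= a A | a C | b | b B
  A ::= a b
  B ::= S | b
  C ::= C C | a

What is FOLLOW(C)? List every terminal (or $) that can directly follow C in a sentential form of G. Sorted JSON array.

Compute FIRST by fixpoint:
[1]
  A via A→a b: +{a}
  B via B→b: +{b}
  C via C→a: +{a}
  S via S→a A: +{a}
  S via S→b: +{b}
  FIRST[S]={a,b}  FIRST[A]={a}  FIRST[B]={b}  FIRST[C]={a}
[2]
  B via B→S: +{a}
  FIRST[S]={a,b}  FIRST[A]={a}  FIRST[B]={a,b}  FIRST[C]={a}
[3] done
  FIRST[S]={a,b}  FIRST[A]={a}  FIRST[B]={a,b}  FIRST[C]={a}

Compute FOLLOW by fixpoint:
FOLLOW(S) := {$}
pass 1:
  C→C C: FOLLOW(C) ⊇ FIRST(C) = {a}; new: +{a}
  S→a A: FOLLOW(A) ⊇ FOLLOW(S) ⊇ {$}; new: +{$}
  S→a C: FOLLOW(C) ⊇ FOLLOW(S) ⊇ {$}; new: +{$}
  S→b B: FOLLOW(B) ⊇ FOLLOW(S) ⊇ {$}; new: +{$}
  FOLLOW(S)={$}  FOLLOW(A)={$}  FOLLOW(B)={$}  FOLLOW(C)={$,a}
pass 2: (stable)
  FOLLOW(S)={$}  FOLLOW(A)={$}  FOLLOW(B)={$}  FOLLOW(C)={$,a}

FOLLOW(C) = ["$", "a"]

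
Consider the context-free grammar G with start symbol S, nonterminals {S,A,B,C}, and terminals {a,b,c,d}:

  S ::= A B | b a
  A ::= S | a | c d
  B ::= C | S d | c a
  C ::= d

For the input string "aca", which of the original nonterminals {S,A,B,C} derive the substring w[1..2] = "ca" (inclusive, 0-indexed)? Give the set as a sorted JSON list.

CNF form of G:
  S -> A B | T0 T1
  A -> A B | T0 T1 | T2 T3 | a
  B -> S T3 | T2 T1 | d
  C -> d
  T0 -> b
  T1 -> a
  T2 -> c
  T3 -> d

CYK table (by increasing span), restricted to cells inside w[1..2]:
  [1..1]={T2}  "c"  orig:{}
  [2..2]={A,T1}  "a"  orig:{A}
  [1..2]={B}  "ca"

Original NTs in T[1,2] deriving "ca": ["B"]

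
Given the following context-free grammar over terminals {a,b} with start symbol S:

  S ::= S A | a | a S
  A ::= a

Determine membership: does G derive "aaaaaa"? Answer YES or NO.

CNF form of G:
  S -> S A | T0 S | a
  A -> a
  T0 -> a

CYK fill:
  T[0,0] 'a' = {A,S,T0}  orig:{A,S}
  T[1,1] 'a' = {A,S,T0}  orig:{A,S}
  T[2,2] 'a' = {A,S,T0}  orig:{A,S}
  T[3,3] 'a' = {A,S,T0}  orig:{A,S}
  T[4,4] 'a' = {A,S,T0}  orig:{A,S}
  T[5,5] 'a' = {A,S,T0}  orig:{A,S}
  T[0,1] 'aa' = {S}
  T[1,2] 'aa' = {S}
  T[2,3] 'aa' = {S}
  T[3,4] 'aa' = {S}
  T[4,5] 'aa' = {S}
  T[0,2] 'aaa' = {S}
  T[1,3] 'aaa' = {S}
  T[2,4] 'aaa' = {S}
  T[3,5] 'aaa' = {S}
  T[0,3] 'aaaa' = {S}
  T[1,4] 'aaaa' = {S}
  T[2,5] 'aaaa' = {S}
  T[0,4] 'aaaaa' = {S}
  T[1,5] 'aaaaa' = {S}
  T[0,5] 'aaaaaa' = {S}

S ∈ T[0,5] ⇒ YES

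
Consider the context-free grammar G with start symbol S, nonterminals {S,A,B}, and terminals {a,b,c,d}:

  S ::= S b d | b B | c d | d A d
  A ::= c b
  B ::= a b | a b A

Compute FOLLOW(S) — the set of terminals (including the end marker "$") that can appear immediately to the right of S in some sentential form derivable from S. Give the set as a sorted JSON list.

FIRST iteration:
[1]
  A via A→c b: +{c}
  B via B→a b: +{a}
  S via S→b B: +{b}
  S via S→c d: +{c}
  S via S→d A d: +{d}
  FIRST(S)={b,c,d}  FIRST(A)={c}  FIRST(B)={a}
[2] done
  FIRST(S)={b,c,d}  FIRST(A)={c}  FIRST(B)={a}

FOLLOW iteration:
FOLLOW(S) := {$}
[1]
  S→S b d: FOLLOW(S) ⊇ FIRST(b) = {b}; new: +{b}
  S→b B: FOLLOW(B) ⊇ FOLLOW(S) ⊇ {$,b}; new: +{$,b}
  S→d A d: FOLLOW(A) ⊇ FIRST(d) = {d}; new: +{d}
  FOLLOW[S]={$,b}  FOLLOW[A]={d}  FOLLOW[B]={$,b}
[2]
  B→a b A: FOLLOW(A) ⊇ FOLLOW(B) ⊇ {$,b}; new: +{$,b}
  FOLLOW[S]={$,b}  FOLLOW[A]={$,b,d}  FOLLOW[B]={$,b}
[3] (stable)
  FOLLOW[S]={$,b}  FOLLOW[A]={$,b,d}  FOLLOW[B]={$,b}

FOLLOW(S) = ["$", "b"]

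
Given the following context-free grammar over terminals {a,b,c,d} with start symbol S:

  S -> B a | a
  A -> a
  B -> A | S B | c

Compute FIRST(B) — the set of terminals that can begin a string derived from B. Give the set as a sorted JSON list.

FIRST iteration:
iter 1:
  A via A→a: +{a}
  B via B→A: +{a}
  B via B→c: +{c}
  S via S→B a: +{a,c}
  FIRST(S)={a,c}  FIRST(A)={a}  FIRST(B)={a,c}
iter 2: (stable)
  FIRST(S)={a,c}  FIRST(A)={a}  FIRST(B)={a,c}

FIRST(B) = ["a", "c"]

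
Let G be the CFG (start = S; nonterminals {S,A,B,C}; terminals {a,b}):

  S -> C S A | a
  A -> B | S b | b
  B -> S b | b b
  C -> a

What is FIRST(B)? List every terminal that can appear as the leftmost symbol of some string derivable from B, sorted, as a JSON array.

Compute FIRST by fixpoint:
pass 1:
  A via A→b: +{b}
  B via B→b b: +{b}
  C via C→a: +{a}
  S via S→C S A: +{a}
  FIRST(S)={a}  FIRST(A)={b}  FIRST(B)={b}  FIRST(C)={a}
pass 2:
  A via A→S b: +{a}
  B via B→S b: +{a}
  FIRST(S)={a}  FIRST(A)={a,b}  FIRST(B)={a,b}  FIRST(C)={a}
pass 3: (no change)
  FIRST(S)={a}  FIRST(A)={a,b}  FIRST(B)={a,b}  FIRST(C)={a}

FIRST(B) = ["a", "b"]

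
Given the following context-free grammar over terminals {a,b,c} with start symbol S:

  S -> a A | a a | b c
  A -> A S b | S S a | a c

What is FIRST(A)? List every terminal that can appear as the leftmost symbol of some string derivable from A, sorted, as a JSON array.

Compute FIRST by fixpoint:
[1]
  A via A→a c: +{a}
  S via S→a A: +{a}
  S via S→b c: +{b}
  FIRST[S]={a,b}  FIRST[A]={a}
[2]
  A via A→S S a: +{b}
  FIRST[S]={a,b}  FIRST[A]={a,b}
[3] done
  FIRST[S]={a,b}  FIRST[A]={a,b}

FIRST(A) = ["a", "b"]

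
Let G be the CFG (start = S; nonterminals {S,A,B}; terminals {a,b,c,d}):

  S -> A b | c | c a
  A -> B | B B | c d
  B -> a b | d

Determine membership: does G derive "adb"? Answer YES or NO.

Convert to CNF:
  S -> A T1 | T2 T0 | c
  A -> B B | T0 T1 | T2 T3 | d
  B -> T0 T1 | d
  T0 -> a
  T1 -> b
  T2 -> c
  T3 -> d

CYK table (by increasing span):
  T[0,0] 'a' = {T0}  orig:{}
  T[1,1] 'd' = {A,B,T3}  orig:{A,B}
  T[2,2] 'b' = {T1}  orig:{}
  T[0,1] 'ad' = ∅
  T[1,2] 'db' = {S}
  T[0,2] 'adb' = ∅

S ∉ T[0,2] ⇒ NO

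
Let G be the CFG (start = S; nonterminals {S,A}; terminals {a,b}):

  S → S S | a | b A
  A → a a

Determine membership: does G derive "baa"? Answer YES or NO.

Convert to CNF:
  S -> S S | T1 A | a
  A -> T0 T0
  T0 -> a
  T1 -> b

CYK fill:
  cell(0,0) b: {T1}  orig:{}
  cell(1,1) a: {S,T0}  orig:{S}
  cell(2,2) a: {S,T0}  orig:{S}
  cell(0,1) ba: ∅
  cell(1,2) aa: {A,S}
  cell(0,2) baa: {S}

S ∈ T[0,2] ⇒ YES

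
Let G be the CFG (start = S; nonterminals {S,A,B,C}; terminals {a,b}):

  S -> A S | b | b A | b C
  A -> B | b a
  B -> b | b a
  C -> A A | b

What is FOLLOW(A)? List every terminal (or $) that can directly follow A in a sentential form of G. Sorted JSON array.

FIRST iteration:
round 1:
  A via A→b a: +{b}
  B via B→b: +{b}
  C via C→A A: +{b}
  S via S→A S: +{b}
  FIRST(S)={b}  FIRST(A)={b}  FIRST(B)={b}  FIRST(C)={b}
round 2: (stable)
  FIRST(S)={b}  FIRST(A)={b}  FIRST(B)={b}  FIRST(C)={b}

FOLLOW iteration:
seed FOLLOW(S) with $
[1]
  C→A A: FOLLOW(A) ⊇ FIRST(A) = {b}; new: +{b}
  S→b A: FOLLOW(A) ⊇ FOLLOW(S) ⊇ {$}; new: +{$}
  S→b C: FOLLOW(C) ⊇ FOLLOW(S) ⊇ {$}; new: +{$}
  FOLLOW(S)={$}  FOLLOW(A)={$,b}  FOLLOW(B)={}  FOLLOW(C)={$}
[2]
  A→B: FOLLOW(B) ⊇ FOLLOW(A) ⊇ {$,b}; new: +{$,b}
  FOLLOW(S)={$}  FOLLOW(A)={$,b}  FOLLOW(B)={$,b}  FOLLOW(C)={$}
[3] (stable)
  FOLLOW(S)={$}  FOLLOW(A)={$,b}  FOLLOW(B)={$,b}  FOLLOW(C)={$}

FOLLOW(A) = ["$", "b"]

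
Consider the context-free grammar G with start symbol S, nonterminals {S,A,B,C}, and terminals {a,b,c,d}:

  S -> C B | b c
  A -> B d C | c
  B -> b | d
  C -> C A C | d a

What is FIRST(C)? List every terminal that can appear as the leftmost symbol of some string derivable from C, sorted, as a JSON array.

Compute FIRST by fixpoint:
[1]
  A via A→c: +{c}
  B via B→b: +{b}
  B via B→d: +{d}
  C via C→d a: +{d}
  S via S→C B: +{d}
  S via S→b c: +{b}
  FIRST(S)={b,d}  FIRST(A)={c}  FIRST(B)={b,d}  FIRST(C)={d}
[2]
  A via A→B d C: +{b,d}
  FIRST(S)={b,d}  FIRST(A)={b,c,d}  FIRST(B)={b,d}  FIRST(C)={d}
[3] — fixpoint
  FIRST(S)={b,d}  FIRST(A)={b,c,d}  FIRST(B)={b,d}  FIRST(C)={d}

FIRST(C) = ["d"]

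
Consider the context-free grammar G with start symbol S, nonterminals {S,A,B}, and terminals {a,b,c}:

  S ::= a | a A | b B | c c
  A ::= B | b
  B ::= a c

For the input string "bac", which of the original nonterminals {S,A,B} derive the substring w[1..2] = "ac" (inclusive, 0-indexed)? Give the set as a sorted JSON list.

CNF form of G:
  S -> T0 A | T1 T1 | T2 B | a
  A -> T0 T1 | b
  B -> T0 T1
  T0 -> a
  T1 -> c
  T2 -> b

Fill CYK table bottom-up (cells [i..j] with 1 ≤ i ≤ j ≤ 2 only):
  cell(1,1) a: {S,T0}  orig:{S}
  cell(2,2) c: {T1}  orig:{}
  cell(1,2) ac: {A,B}

Original NTs in T[1,2] deriving "ac": ["A", "B"]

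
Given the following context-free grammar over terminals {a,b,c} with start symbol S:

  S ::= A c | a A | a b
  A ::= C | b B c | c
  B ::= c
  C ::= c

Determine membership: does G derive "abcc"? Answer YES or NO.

Convert to CNF:
  S -> A T1 | T2 A | T2 T0
  A -> T0 X3 | c
  B -> c
  C -> c
  T0 -> b
  T1 -> c
  T2 -> a
  X3 -> B T1

CYK fill:
  cell(0,0) a: {T2}  orig:{}
  cell(1,1) b: {T0}  orig:{}
  cell(2,2) c: {A,B,C,T1}  orig:{A,B,C}
  cell(3,3) c: {A,B,C,T1}  orig:{A,B,C}
  cell(0,1) ab: {S}
  cell(1,2) bc: ∅
  cell(2,3) cc: {S,X3}  orig:{S}
  cell(0,2) abc: ∅
  cell(1,3) bcc: {A}
  cell(0,3) abcc: {S}

S ∈ T[0,3] ⇒ YES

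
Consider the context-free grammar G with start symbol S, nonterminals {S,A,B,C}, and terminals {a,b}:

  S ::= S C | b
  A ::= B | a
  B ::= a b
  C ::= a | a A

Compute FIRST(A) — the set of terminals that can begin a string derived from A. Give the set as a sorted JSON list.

FIRST iteration:
pass 1:
  A via A→a: +{a}
  B via B→a b: +{a}
  C via C→a: +{a}
  S via S→b: +{b}
  FIRST[S]={b}  FIRST[A]={a}  FIRST[B]={a}  FIRST[C]={a}
pass 2: (stable)
  FIRST[S]={b}  FIRST[A]={a}  FIRST[B]={a}  FIRST[C]={a}

FIRST(A) = ["a"]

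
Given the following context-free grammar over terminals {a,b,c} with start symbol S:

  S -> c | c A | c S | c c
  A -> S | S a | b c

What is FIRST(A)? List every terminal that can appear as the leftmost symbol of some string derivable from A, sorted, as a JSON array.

Compute FIRST by fixpoint:
pass 1:
  A via A→b c: +{b}
  S via S→c: +{c}
  FIRST[S]={c}  FIRST[A]={b}
pass 2:
  A via A→S: +{c}
  FIRST[S]={c}  FIRST[A]={b,c}
pass 3: (stable)
  FIRST[S]={c}  FIRST[A]={b,c}

FIRST(A) = ["b", "c"]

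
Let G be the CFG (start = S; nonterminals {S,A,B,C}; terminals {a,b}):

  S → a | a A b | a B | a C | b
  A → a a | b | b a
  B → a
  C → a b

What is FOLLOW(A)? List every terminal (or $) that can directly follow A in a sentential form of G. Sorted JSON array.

FIRST sets, iterate to fixpoint:
[1]
  A via A→a a: +{a}
  A via A→b: +{b}
  B via B→a: +{a}
  C via C→a b: +{a}
  S via S→a: +{a}
  S via S→b: +{b}
  S: {a,b}  A: {a,b}  B: {a}  C: {a}
[2] — fixpoint
  S: {a,b}  A: {a,b}  B: {a}  C: {a}

FOLLOW iteration:
seed FOLLOW(S) with $
[1]
  S→a A b: FOLLOW(A) ⊇ FIRST(b) = {b}; new: +{b}
  S→a B: FOLLOW(B) ⊇ FOLLOW(S) ⊇ {$}; new: +{$}
  S→a C: FOLLOW(C) ⊇ FOLLOW(S) ⊇ {$}; new: +{$}
  FOLLOW(S)={$}  FOLLOW(A)={b}  FOLLOW(B)={$}  FOLLOW(C)={$}
[2] — fixpoint
  FOLLOW(S)={$}  FOLLOW(A)={b}  FOLLOW(B)={$}  FOLLOW(C)={$}

FOLLOW(A) = ["b"]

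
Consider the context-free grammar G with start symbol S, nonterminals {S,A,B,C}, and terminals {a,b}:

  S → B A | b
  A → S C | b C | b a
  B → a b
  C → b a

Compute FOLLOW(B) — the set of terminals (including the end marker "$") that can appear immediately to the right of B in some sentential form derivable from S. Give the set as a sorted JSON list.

FIRST sets, iterate to fixpoint:
round 1:
  A via A→b C: +{b}
  B via B→a b: +{a}
  C via C→b a: +{b}
  S via S→B A: +{a}
  S via S→b: +{b}
  FIRST[S]={a,b}  FIRST[A]={b}  FIRST[B]={a}  FIRST[C]={b}
round 2:
  A via A→S C: +{a}
  FIRST[S]={a,b}  FIRST[A]={a,b}  FIRST[B]={a}  FIRST[C]={b}
round 3: done
  FIRST[S]={a,b}  FIRST[A]={a,b}  FIRST[B]={a}  FIRST[C]={b}

FOLLOW sets:
seed FOLLOW(S) with $
round 1:
  A→S C: FOLLOW(S) ⊇ FIRST(C) = {b}; new: +{b}
  S→B A: FOLLOW(B) ⊇ FIRST(A) = {a,b}; new: +{a,b}
  S→B A: FOLLOW(A) ⊇ FOLLOW(S) ⊇ {$,b}; new: +{$,b}
  FOLLOW(S)={$,b}  FOLLOW(A)={$,b}  FOLLOW(B)={a,b}  FOLLOW(C)={}
round 2:
  A→S C: FOLLOW(C) ⊇ FOLLOW(A) ⊇ {$,b}; new: +{$,b}
  FOLLOW(S)={$,b}  FOLLOW(A)={$,b}  FOLLOW(B)={a,b}  FOLLOW(C)={$,b}
round 3: done
  FOLLOW(S)={$,b}  FOLLOW(A)={$,b}  FOLLOW(B)={a,b}  FOLLOW(C)={$,b}

FOLLOW(B) = ["a", "b"]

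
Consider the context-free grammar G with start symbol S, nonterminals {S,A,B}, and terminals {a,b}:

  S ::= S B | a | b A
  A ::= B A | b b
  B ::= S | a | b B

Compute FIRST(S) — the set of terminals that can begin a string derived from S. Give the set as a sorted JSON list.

FIRST sets, iterate to fixpoint:
round 1:
  A via A→b b: +{b}
  B via B→a: +{a}
  B via B→b B: +{b}
  S via S→a: +{a}
  S via S→b A: +{b}
  FIRST(S)={a,b}  FIRST(A)={b}  FIRST(B)={a,b}
round 2:
  A via A→B A: +{a}
  FIRST(S)={a,b}  FIRST(A)={a,b}  FIRST(B)={a,b}
round 3: — fixpoint
  FIRST(S)={a,b}  FIRST(A)={a,b}  FIRST(B)={a,b}

FIRST(S) = ["a", "b"]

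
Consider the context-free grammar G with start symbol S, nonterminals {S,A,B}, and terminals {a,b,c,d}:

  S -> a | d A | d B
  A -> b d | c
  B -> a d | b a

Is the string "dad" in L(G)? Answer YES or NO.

CNF form of G:
  S -> T1 A | T1 B | a
  A -> T0 T1 | c
  B -> T0 T2 | T2 T1
  T0 -> b
  T1 -> d
  T2 -> a

Fill CYK table bottom-up:
  cell(0,0) d: {T1}  orig:{}
  cell(1,1) a: {S,T2}  orig:{S}
  cell(2,2) d: {T1}  orig:{}
  cell(0,1) da: ∅
  cell(1,2) ad: {B}
  cell(0,2) dad: {S}

S ∈ T[0,2] ⇒ YES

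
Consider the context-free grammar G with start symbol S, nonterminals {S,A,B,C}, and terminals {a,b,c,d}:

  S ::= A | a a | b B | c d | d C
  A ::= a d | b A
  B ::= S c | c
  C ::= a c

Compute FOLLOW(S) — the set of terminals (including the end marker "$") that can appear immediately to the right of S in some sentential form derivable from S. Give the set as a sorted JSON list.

FIRST iteration:
pass 1:
  A via A→a d: +{a}
  A via A→b A: +{b}
  B via B→c: +{c}
  C via C→a c: +{a}
  S via S→A: +{a,b}
  S via S→c d: +{c}
  S via S→d C: +{d}
  S: {a,b,c,d}  A: {a,b}  B: {c}  C: {a}
pass 2:
  B via B→S c: +{a,b,d}
  S: {a,b,c,d}  A: {a,b}  B: {a,b,c,d}  C: {a}
pass 3: (no change)
  S: {a,b,c,d}  A: {a,b}  B: {a,b,c,d}  C: {a}

FOLLOW iteration:
initialize: $ ∈ FOLLOW(S)
pass 1:
  B→S c: FOLLOW(S) ⊇ FIRST(c) = {c}; new: +{c}
  S→A: FOLLOW(A) ⊇ FOLLOW(S) ⊇ {$,c}; new: +{$,c}
  S→b B: FOLLOW(B) ⊇ FOLLOW(S) ⊇ {$,c}; new: +{$,c}
  S→d C: FOLLOW(C) ⊇ FOLLOW(S) ⊇ {$,c}; new: +{$,c}
  FOLLOW(S)={$,c}  FOLLOW(A)={$,c}  FOLLOW(B)={$,c}  FOLLOW(C)={$,c}
pass 2: (stable)
  FOLLOW(S)={$,c}  FOLLOW(A)={$,c}  FOLLOW(B)={$,c}  FOLLOW(C)={$,c}

FOLLOW(S) = ["$", "c"]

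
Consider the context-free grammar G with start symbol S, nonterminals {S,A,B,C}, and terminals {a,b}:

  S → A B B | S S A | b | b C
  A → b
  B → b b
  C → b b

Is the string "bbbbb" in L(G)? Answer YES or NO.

CNF form of G:
  S -> A X1 | S X2 | T0 C | b
  A -> b
  B -> T0 T0
  C -> T0 T0
  T0 -> b
  X1 -> B B
  X2 -> S A

Fill CYK table bottom-up:
  [0..0]={A,S,T0}  "b"  orig:{A,S}
  [1..1]={A,S,T0}  "b"  orig:{A,S}
  [2..2]={A,S,T0}  "b"  orig:{A,S}
  [3..3]={A,S,T0}  "b"  orig:{A,S}
  [4..4]={A,S,T0}  "b"  orig:{A,S}
  [0..1]={B,C,X2}  "bb"  orig:{B,C}
  [1..2]={B,C,X2}  "bb"  orig:{B,C}
  [2..3]={B,C,X2}  "bb"  orig:{B,C}
  [3..4]={B,C,X2}  "bb"  orig:{B,C}
  [0..2]={S}  "bbb"
  [1..3]={S}  "bbb"
  [2..4]={S}  "bbb"
  [0..3]={X1,X2}  "bbbb"  orig:{}
  [1..4]={X1,X2}  "bbbb"  orig:{}
  [0..4]={S}  "bbbbb"

S ∈ T[0,4] ⇒ YES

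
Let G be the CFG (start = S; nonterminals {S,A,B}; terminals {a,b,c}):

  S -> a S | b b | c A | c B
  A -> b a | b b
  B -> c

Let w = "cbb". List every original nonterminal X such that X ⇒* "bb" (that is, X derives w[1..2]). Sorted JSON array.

CNF form of G:
  S -> T0 T0 | T1 S | T2 A | T2 B
  A -> T0 T0 | T0 T1
  B -> c
  T0 -> b
  T1 -> a
  T2 -> c

Fill CYK table bottom-up — only the sub-triangle for w[1..2]:
  [1..1]={T0}  "b"  orig:{}
  [2..2]={T0}  "b"  orig:{}
  [1..2]={A,S}  "bb"

Original NTs in T[1,2] deriving "bb": ["A", "S"]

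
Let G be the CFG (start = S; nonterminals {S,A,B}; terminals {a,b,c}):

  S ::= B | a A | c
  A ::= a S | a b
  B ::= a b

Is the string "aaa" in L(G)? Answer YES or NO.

Convert to CNF:
  S -> T0 A | T0 T1 | c
  A -> T0 S | T0 T1
  B -> T0 T1
  T0 -> a
  T1 -> b

CYK fill:
  T[0,0] 'a' = {T0}  orig:{}
  T[1,1] 'a' = {T0}  orig:{}
  T[2,2] 'a' = {T0}  orig:{}
  T[0,1] 'aa' = ∅
  T[1,2] 'aa' = ∅
  T[0,2] 'aaa' = ∅

S ∉ T[0,2] ⇒ NO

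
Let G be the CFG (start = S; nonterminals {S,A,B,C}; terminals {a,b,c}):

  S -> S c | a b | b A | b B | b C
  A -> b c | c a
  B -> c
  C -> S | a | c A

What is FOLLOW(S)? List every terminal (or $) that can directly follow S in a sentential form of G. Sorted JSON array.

Compute FIRST by fixpoint:
[1]
  A via A→b c: +{b}
  A via A→c a: +{c}
  B via B→c: +{c}
  C via C→a: +{a}
  C via C→c A: +{c}
  S via S→a b: +{a}
  S via S→b A: +{b}
  S: {a,b}  A: {b,c}  B: {c}  C: {a,c}
[2]
  C via C→S: +{b}
  S: {a,b}  A: {b,c}  B: {c}  C: {a,b,c}
[3] — fixpoint
  S: {a,b}  A: {b,c}  B: {c}  C: {a,b,c}

Compute FOLLOW by fixpoint:
seed FOLLOW(S) with $
pass 1:
  S→S c: FOLLOW(S) ⊇ FIRST(c) = {c}; new: +{c}
  S→b A: FOLLOW(A) ⊇ FOLLOW(S) ⊇ {$,c}; new: +{$,c}
  S→b B: FOLLOW(B) ⊇ FOLLOW(S) ⊇ {$,c}; new: +{$,c}
  S→b C: FOLLOW(C) ⊇ FOLLOW(S) ⊇ {$,c}; new: +{$,c}
  FOLLOW(S)={$,c}  FOLLOW(A)={$,c}  FOLLOW(B)={$,c}  FOLLOW(C)={$,c}
pass 2: (no change)
  FOLLOW(S)={$,c}  FOLLOW(A)={$,c}  FOLLOW(B)={$,c}  FOLLOW(C)={$,c}

FOLLOW(S) = ["$", "c"]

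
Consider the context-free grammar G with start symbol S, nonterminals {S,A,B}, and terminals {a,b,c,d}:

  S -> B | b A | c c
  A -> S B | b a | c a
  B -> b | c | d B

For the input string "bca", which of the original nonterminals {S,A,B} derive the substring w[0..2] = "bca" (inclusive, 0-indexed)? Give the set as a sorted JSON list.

CNF form of G:
  S -> T0 A | T2 T2 | T3 B | b | c
  A -> S B | T0 T1 | T2 T1
  B -> T3 B | b | c
  T0 -> b
  T1 -> a
  T2 -> c
  T3 -> d

CYK table (by increasing span) (cells [i..j] with 0 ≤ i ≤ j ≤ 2 only):
  cell(0,0) b: {B,S,T0}  orig:{B,S}
  cell(1,1) c: {B,S,T2}  orig:{B,S}
  cell(2,2) a: {T1}  orig:{}
  cell(0,1) bc: {A}
  cell(1,2) ca: {A}
  cell(0,2) bca: {S}

Original NTs in T[0,2] deriving "bca": ["S"]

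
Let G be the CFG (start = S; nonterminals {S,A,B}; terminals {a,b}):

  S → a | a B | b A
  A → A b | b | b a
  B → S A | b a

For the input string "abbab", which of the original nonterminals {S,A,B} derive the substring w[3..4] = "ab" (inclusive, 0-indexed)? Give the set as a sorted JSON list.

Convert to CNF:
  S -> T0 A | T1 B | a
  A -> A T0 | T0 T1 | b
  B -> S A | T0 T1
  T0 -> b
  T1 -> a

CYK fill, restricted to cells inside w[3..4]:
  [3..3]={S,T1}  "a"  orig:{S}
  [4..4]={A,T0}  "b"  orig:{A}
  [3..4]={B}  "ab"

Original NTs in T[3,4] deriving "ab": ["B"]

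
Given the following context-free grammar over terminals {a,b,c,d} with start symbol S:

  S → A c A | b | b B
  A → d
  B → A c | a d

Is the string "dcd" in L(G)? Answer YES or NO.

CNF form of G:
  S -> A X4 | T3 B | b
  A -> d
  B -> A T0 | T1 T2
  T0 -> c
  T1 -> a
  T2 -> d
  T3 -> b
  X4 -> T0 A

CYK fill:
  cell(0,0) d: {A,T2}  orig:{A}
  cell(1,1) c: {T0}  orig:{}
  cell(2,2) d: {A,T2}  orig:{A}
  cell(0,1) dc: {B}
  cell(1,2) cd: {X4}  orig:{}
  cell(0,2) dcd: {S}

S ∈ T[0,2] ⇒ YES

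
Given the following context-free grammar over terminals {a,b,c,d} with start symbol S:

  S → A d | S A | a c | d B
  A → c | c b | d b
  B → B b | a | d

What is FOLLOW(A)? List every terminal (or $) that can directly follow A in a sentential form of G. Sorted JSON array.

FIRST sets, iterate to fixpoint:
pass 1:
  A via A→c: +{c}
  A via A→d b: +{d}
  B via B→a: +{a}
  B via B→d: +{d}
  S via S→A d: +{c,d}
  S via S→a c: +{a}
  S: {a,c,d}  A: {c,d}  B: {a,d}
pass 2: (stable)
  S: {a,c,d}  A: {c,d}  B: {a,d}

FOLLOW sets:
FOLLOW(S) := {$}
round 1:
  B→B b: FOLLOW(B) ⊇ FIRST(b) = {b}; new: +{b}
  S→A d: FOLLOW(A) ⊇ FIRST(d) = {d}; new: +{d}
  S→S A: FOLLOW(S) ⊇ FIRST(A) = {c,d}; new: +{c,d}
  S→S A: FOLLOW(A) ⊇ FOLLOW(S) ⊇ {$,c,d}; new: +{$,c}
  S→d B: FOLLOW(B) ⊇ FOLLOW(S) ⊇ {$,c,d}; new: +{$,c,d}
  S: {$,c,d}  A: {$,c,d}  B: {$,b,c,d}
round 2: — fixpoint
  S: {$,c,d}  A: {$,c,d}  B: {$,b,c,d}

FOLLOW(A) = ["$", "c", "d"]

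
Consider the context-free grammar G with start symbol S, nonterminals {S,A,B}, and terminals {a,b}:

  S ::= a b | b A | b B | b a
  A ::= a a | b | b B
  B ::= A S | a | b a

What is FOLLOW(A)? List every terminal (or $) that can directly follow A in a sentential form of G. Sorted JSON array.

FIRST sets, iterate to fixpoint:
[1]
  A via A→a a: +{a}
  A via A→b: +{b}
  B via B→A S: +{a,b}
  S via S→a b: +{a}
  S via S→b A: +{b}
  S: {a,b}  A: {a,b}  B: {a,b}
[2] — fixpoint
  S: {a,b}  A: {a,b}  B: {a,b}

FOLLOW iteration:
FOLLOW(S) := {$}
iter 1:
  B→A S: FOLLOW(A) ⊇ FIRST(S) = {a,b}; new: +{a,b}
  S→b A: FOLLOW(A) ⊇ FOLLOW(S) ⊇ {$}; new: +{$}
  S→b B: FOLLOW(B) ⊇ FOLLOW(S) ⊇ {$}; new: +{$}
  FOLLOW(S)={$}  FOLLOW(A)={$,a,b}  FOLLOW(B)={$}
iter 2:
  A→b B: FOLLOW(B) ⊇ FOLLOW(A) ⊇ {$,a,b}; new: +{a,b}
  B→A S: FOLLOW(S) ⊇ FOLLOW(B) ⊇ {$,a,b}; new: +{a,b}
  FOLLOW(S)={$,a,b}  FOLLOW(A)={$,a,b}  FOLLOW(B)={$,a,b}
iter 3: (stable)
  FOLLOW(S)={$,a,b}  FOLLOW(A)={$,a,b}  FOLLOW(B)={$,a,b}

FOLLOW(A) = ["$", "a", "b"]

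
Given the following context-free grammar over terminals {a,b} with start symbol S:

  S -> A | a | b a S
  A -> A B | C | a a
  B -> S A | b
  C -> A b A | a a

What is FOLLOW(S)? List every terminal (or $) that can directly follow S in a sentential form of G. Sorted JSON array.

FIRST iteration:
iter 1:
  A via A→a a: +{a}
  B via B→b: +{b}
  C via C→A b A: +{a}
  S via S→A: +{a}
  S via S→b a S: +{b}
  FIRST[S]={a,b}  FIRST[A]={a}  FIRST[B]={b}  FIRST[C]={a}
iter 2:
  B via B→S A: +{a}
  FIRST[S]={a,b}  FIRST[A]={a}  FIRST[B]={a,b}  FIRST[C]={a}
iter 3: done
  FIRST[S]={a,b}  FIRST[A]={a}  FIRST[B]={a,b}  FIRST[C]={a}

FOLLOW sets:
seed FOLLOW(S) with $
round 1:
  A→A B: FOLLOW(A) ⊇ FIRST(B) = {a,b}; new: +{a,b}
  A→A B: FOLLOW(B) ⊇ FOLLOW(A) ⊇ {a,b}; new: +{a,b}
  A→C: FOLLOW(C) ⊇ FOLLOW(A) ⊇ {a,b}; new: +{a,b}
  B→S A: FOLLOW(S) ⊇ FIRST(A) = {a}; new: +{a}
  S→A: FOLLOW(A) ⊇ FOLLOW(S) ⊇ {$,a}; new: +{$}
  FOLLOW(S)={$,a}  FOLLOW(A)={$,a,b}  FOLLOW(B)={a,b}  FOLLOW(C)={a,b}
round 2:
  A→A B: FOLLOW(B) ⊇ FOLLOW(A) ⊇ {$,a,b}; new: +{$}
  A→C: FOLLOW(C) ⊇ FOLLOW(A) ⊇ {$,a,b}; new: +{$}
  FOLLOW(S)={$,a}  FOLLOW(A)={$,a,b}  FOLLOW(B)={$,a,b}  FOLLOW(C)={$,a,b}
round 3: (stable)
  FOLLOW(S)={$,a}  FOLLOW(A)={$,a,b}  FOLLOW(B)={$,a,b}  FOLLOW(C)={$,a,b}

FOLLOW(S) = ["$", "a"]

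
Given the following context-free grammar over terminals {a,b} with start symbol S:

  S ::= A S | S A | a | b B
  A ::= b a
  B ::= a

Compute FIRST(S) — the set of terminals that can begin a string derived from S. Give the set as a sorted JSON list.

FIRST sets, iterate to fixpoint:
iter 1:
  A via A→b a: +{b}
  B via B→a: +{a}
  S via S→A S: +{b}
  S via S→a: +{a}
  FIRST[S]={a,b}  FIRST[A]={b}  FIRST[B]={a}
iter 2: (no change)
  FIRST[S]={a,b}  FIRST[A]={b}  FIRST[B]={a}

FIRST(S) = ["a", "b"]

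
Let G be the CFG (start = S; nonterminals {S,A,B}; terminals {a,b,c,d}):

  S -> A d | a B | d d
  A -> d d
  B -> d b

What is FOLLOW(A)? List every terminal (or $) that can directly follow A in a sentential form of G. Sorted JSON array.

Compute FIRST by fixpoint:
[1]
  A via A→d d: +{d}
  B via B→d b: +{d}
  S via S→A d: +{d}
  S via S→a B: +{a}
  FIRST(S)={a,d}  FIRST(A)={d}  FIRST(B)={d}
[2] (stable)
  FIRST(S)={a,d}  FIRST(A)={d}  FIRST(B)={d}

Compute FOLLOW by fixpoint:
FOLLOW(S) := {$}
round 1:
  S→A d: FOLLOW(A) ⊇ FIRST(d) = {d}; new: +{d}
  S→a B: FOLLOW(B) ⊇ FOLLOW(S) ⊇ {$}; new: +{$}
  S: {$}  A: {d}  B: {$}
round 2: (no change)
  S: {$}  A: {d}  B: {$}

FOLLOW(A) = ["d"]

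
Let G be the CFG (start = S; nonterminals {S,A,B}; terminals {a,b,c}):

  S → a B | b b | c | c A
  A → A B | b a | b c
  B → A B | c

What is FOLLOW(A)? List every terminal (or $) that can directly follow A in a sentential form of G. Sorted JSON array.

FIRST iteration:
pass 1:
  A via A→b a: +{b}
  B via B→A B: +{b}
  B via B→c: +{c}
  S via S→a B: +{a}
  S via S→b b: +{b}
  S via S→c: +{c}
  FIRST[S]={a,b,c}  FIRST[A]={b}  FIRST[B]={b,c}
pass 2: — fixpoint
  FIRST[S]={a,b,c}  FIRST[A]={b}  FIRST[B]={b,c}

FOLLOW sets:
initialize: $ ∈ FOLLOW(S)
round 1:
  A→A B: FOLLOW(A) ⊇ FIRST(B) = {b,c}; new: +{b,c}
  A→A B: FOLLOW(B) ⊇ FOLLOW(A) ⊇ {b,c}; new: +{b,c}
  S→a B: FOLLOW(B) ⊇ FOLLOW(S) ⊇ {$}; new: +{$}
  S→c A: FOLLOW(A) ⊇ FOLLOW(S) ⊇ {$}; new: +{$}
  FOLLOW(S)={$}  FOLLOW(A)={$,b,c}  FOLLOW(B)={$,b,c}
round 2: (no change)
  FOLLOW(S)={$}  FOLLOW(A)={$,b,c}  FOLLOW(B)={$,b,c}

FOLLOW(A) = ["$", "b", "c"]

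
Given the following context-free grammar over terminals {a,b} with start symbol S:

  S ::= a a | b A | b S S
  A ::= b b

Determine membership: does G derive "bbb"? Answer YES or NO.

CNF form of G:
  S -> T0 A | T0 X2 | T1 T1
  A -> T0 T0
  T0 -> b
  T1 -> a
  X2 -> S S

CYK fill:
  cell(0,0) b: {T0}  orig:{}
  cell(1,1) b: {T0}  orig:{}
  cell(2,2) b: {T0}  orig:{}
  cell(0,1) bb: {A}
  cell(1,2) bb: {A}
  cell(0,2) bbb: {S}

S ∈ T[0,2] ⇒ YES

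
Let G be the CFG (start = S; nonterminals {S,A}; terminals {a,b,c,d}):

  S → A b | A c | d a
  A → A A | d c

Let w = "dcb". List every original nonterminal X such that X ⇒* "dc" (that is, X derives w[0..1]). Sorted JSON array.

Convert to CNF:
  S -> A T1 | A T2 | T0 T3
  A -> A A | T0 T1
  T0 -> d
  T1 -> c
  T2 -> b
  T3 -> a

CYK table (by increasing span) (cells [i..j] with 0 ≤ i ≤ j ≤ 1 only):
  [0..0]={T0}  "d"  orig:{}
  [1..1]={T1}  "c"  orig:{}
  [0..1]={A}  "dc"

Original NTs in T[0,1] deriving "dc": ["A"]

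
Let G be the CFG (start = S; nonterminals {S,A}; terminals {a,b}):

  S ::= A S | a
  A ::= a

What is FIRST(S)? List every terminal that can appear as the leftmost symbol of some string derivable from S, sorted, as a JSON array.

Compute FIRST by fixpoint:
round 1:
  A via A→a: +{a}
  S via S→A S: +{a}
  FIRST(S)={a}  FIRST(A)={a}
round 2: (stable)
  FIRST(S)={a}  FIRST(A)={a}

FIRST(S) = ["a"]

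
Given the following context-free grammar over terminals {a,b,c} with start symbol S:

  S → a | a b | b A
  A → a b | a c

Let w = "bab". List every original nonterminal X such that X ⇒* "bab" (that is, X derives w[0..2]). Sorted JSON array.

Convert to CNF:
  S -> T0 T1 | T1 A | a
  A -> T0 T1 | T0 T2
  T0 -> a
  T1 -> b
  T2 -> c

CYK table (by increasing span), restricted to cells inside w[0..2]:
  T[0,0] 'b' = {T1}  orig:{}
  T[1,1] 'a' = {S,T0}  orig:{S}
  T[2,2] 'b' = {T1}  orig:{}
  T[0,1] 'ba' = ∅
  T[1,2] 'ab' = {A,S}
  T[0,2] 'bab' = {S}

Original NTs in T[0,2] deriving "bab": ["S"]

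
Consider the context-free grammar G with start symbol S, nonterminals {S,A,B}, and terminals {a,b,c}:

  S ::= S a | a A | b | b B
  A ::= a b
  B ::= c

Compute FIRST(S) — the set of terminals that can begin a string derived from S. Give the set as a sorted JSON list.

Compute FIRST by fixpoint:
iter 1:
  A via A→a b: +{a}
  B via B→c: +{c}
  S via S→a A: +{a}
  S via S→b: +{b}
  FIRST[S]={a,b}  FIRST[A]={a}  FIRST[B]={c}
iter 2: (stable)
  FIRST[S]={a,b}  FIRST[A]={a}  FIRST[B]={c}

FIRST(S) = ["a", "b"]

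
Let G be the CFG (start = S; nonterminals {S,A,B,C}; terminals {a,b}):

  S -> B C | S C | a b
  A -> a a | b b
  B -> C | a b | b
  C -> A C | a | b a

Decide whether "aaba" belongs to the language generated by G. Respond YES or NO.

Convert to CNF:
  S -> B C | S C | T0 T1
  A -> T0 T0 | T1 T1
  B -> A C | T0 T1 | T1 T0 | a | b
  C -> A C | T1 T0 | a
  T0 -> a
  T1 -> b

CYK table (by increasing span):
  T[0,0] 'a' = {B,C,T0}  orig:{B,C}
  T[1,1] 'a' = {B,C,T0}  orig:{B,C}
  T[2,2] 'b' = {B,T1}  orig:{B}
  T[3,3] 'a' = {B,C,T0}  orig:{B,C}
  T[0,1] 'aa' = {A,S}
  T[1,2] 'ab' = {B,S}
  T[2,3] 'ba' = {B,C,S}
  T[0,2] 'aab' = ∅
  T[1,3] 'aba' = {S}
  T[0,3] 'aaba' = {B,C,S}

S ∈ T[0,3] ⇒ YES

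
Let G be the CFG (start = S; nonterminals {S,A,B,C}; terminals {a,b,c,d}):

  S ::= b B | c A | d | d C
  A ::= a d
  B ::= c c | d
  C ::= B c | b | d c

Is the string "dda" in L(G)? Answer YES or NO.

CNF form of G:
  S -> T1 C | T2 A | T3 B | d
  A -> T0 T1
  B -> T2 T2 | d
  C -> B T2 | T1 T2 | b
  T0 -> a
  T1 -> d
  T2 -> c
  T3 -> b

Fill CYK table bottom-up:
  cell(0,0) d: {B,S,T1}  orig:{B,S}
  cell(1,1) d: {B,S,T1}  orig:{B,S}
  cell(2,2) a: {T0}  orig:{}
  cell(0,1) dd: ∅
  cell(1,2) da: ∅
  cell(0,2) dda: ∅

S ∉ T[0,2] ⇒ NO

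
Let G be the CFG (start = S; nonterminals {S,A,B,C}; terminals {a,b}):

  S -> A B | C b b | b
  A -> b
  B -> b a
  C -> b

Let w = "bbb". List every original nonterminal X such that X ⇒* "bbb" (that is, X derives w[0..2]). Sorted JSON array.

CNF form of G:
  S -> A B | C X2 | b
  A -> b
  B -> T0 T1
  C -> b
  T0 -> b
  T1 -> a
  X2 -> T0 T0

CYK fill (cells [i..j] with 0 ≤ i ≤ j ≤ 2 only):
  [0..0]={A,C,S,T0}  "b"  orig:{A,C,S}
  [1..1]={A,C,S,T0}  "b"  orig:{A,C,S}
  [2..2]={A,C,S,T0}  "b"  orig:{A,C,S}
  [0..1]={X2}  "bb"  orig:{}
  [1..2]={X2}  "bb"  orig:{}
  [0..2]={S}  "bbb"

Original NTs in T[0,2] deriving "bbb": ["S"]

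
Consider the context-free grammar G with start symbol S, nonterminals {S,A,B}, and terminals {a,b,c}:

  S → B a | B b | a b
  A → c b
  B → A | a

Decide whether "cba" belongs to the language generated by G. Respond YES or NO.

CNF form of G:
  S -> B T1 | B T2 | T2 T1
  A -> T0 T1
  B -> T0 T1 | a
  T0 -> c
  T1 -> b
  T2 -> a

Fill CYK table bottom-up:
  T[0,0] 'c' = {T0}  orig:{}
  T[1,1] 'b' = {T1}  orig:{}
  T[2,2] 'a' = {B,T2}  orig:{B}
  T[0,1] 'cb' = {A,B}
  T[1,2] 'ba' = ∅
  T[0,2] 'cba' = {S}

S ∈ T[0,2] ⇒ YES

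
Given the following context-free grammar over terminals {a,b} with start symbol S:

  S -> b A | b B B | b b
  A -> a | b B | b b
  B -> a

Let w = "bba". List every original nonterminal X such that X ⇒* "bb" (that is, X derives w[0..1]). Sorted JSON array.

Convert to CNF:
  S -> T0 A | T0 T0 | T0 X1
  A -> T0 B | T0 T0 | a
  B -> a
  T0 -> b
  X1 -> B B

Fill CYK table bottom-up, restricted to cells inside w[0..1]:
  [0..0]={T0}  "b"  orig:{}
  [1..1]={T0}  "b"  orig:{}
  [0..1]={A,S}  "bb"

Original NTs in T[0,1] deriving "bb": ["A", "S"]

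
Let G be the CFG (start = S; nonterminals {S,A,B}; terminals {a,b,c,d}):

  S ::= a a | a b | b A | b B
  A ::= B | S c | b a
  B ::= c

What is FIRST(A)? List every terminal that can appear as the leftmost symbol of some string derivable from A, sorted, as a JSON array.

Compute FIRST by fixpoint:
[1]
  A via A→b a: +{b}
  B via B→c: +{c}
  S via S→a a: +{a}
  S via S→b A: +{b}
  S: {a,b}  A: {b}  B: {c}
[2]
  A via A→B: +{c}
  A via A→S c: +{a}
  S: {a,b}  A: {a,b,c}  B: {c}
[3] (no change)
  S: {a,b}  A: {a,b,c}  B: {c}

FIRST(A) = ["a", "b", "c"]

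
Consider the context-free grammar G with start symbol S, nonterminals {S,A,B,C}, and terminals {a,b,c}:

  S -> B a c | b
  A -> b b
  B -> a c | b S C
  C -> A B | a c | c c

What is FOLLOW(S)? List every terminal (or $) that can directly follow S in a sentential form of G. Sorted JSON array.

Compute FIRST by fixpoint:
pass 1:
  A via A→b b: +{b}
  B via B→a c: +{a}
  B via B→b S C: +{b}
  C via C→A B: +{b}
  C via C→a c: +{a}
  C via C→c c: +{c}
  S via S→B a c: +{a,b}
  FIRST[S]={a,b}  FIRST[A]={b}  FIRST[B]={a,b}  FIRST[C]={a,b,c}
pass 2: done
  FIRST[S]={a,b}  FIRST[A]={b}  FIRST[B]={a,b}  FIRST[C]={a,b,c}

FOLLOW iteration:
seed FOLLOW(S) with $
[1]
  B→b S C: FOLLOW(S) ⊇ FIRST(C) = {a,b,c}; new: +{a,b,c}
  C→A B: FOLLOW(A) ⊇ FIRST(B) = {a,b}; new: +{a,b}
  S→B a c: FOLLOW(B) ⊇ FIRST(a) = {a}; new: +{a}
  S: {$,a,b,c}  A: {a,b}  B: {a}  C: {}
[2]
  B→b S C: FOLLOW(C) ⊇ FOLLOW(B) ⊇ {a}; new: +{a}
  S: {$,a,b,c}  A: {a,b}  B: {a}  C: {a}
[3] done
  S: {$,a,b,c}  A: {a,b}  B: {a}  C: {a}

FOLLOW(S) = ["$", "a", "b", "c"]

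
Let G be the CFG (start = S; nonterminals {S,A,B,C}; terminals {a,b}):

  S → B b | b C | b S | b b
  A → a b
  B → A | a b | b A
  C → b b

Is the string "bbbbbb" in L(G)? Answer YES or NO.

Convert to CNF:
  S -> B T1 | T1 C | T1 S | T1 T1
  A -> T0 T1
  B -> T0 T1 | T1 A
  C -> T1 T1
  T0 -> a
  T1 -> b

CYK fill:
  cell(0,0) b: {T1}  orig:{}
  cell(1,1) b: {T1}  orig:{}
  cell(2,2) b: {T1}  orig:{}
  cell(3,3) b: {T1}  orig:{}
  cell(4,4) b: {T1}  orig:{}
  cell(5,5) b: {T1}  orig:{}
  cell(0,1) bb: {C,S}
  cell(1,2) bb: {C,S}
  cell(2,3) bb: {C,S}
  cell(3,4) bb: {C,S}
  cell(4,5) bb: {C,S}
  cell(0,2) bbb: {S}
  cell(1,3) bbb: {S}
  cell(2,4) bbb: {S}
  cell(3,5) bbb: {S}
  cell(0,3) bbbb: {S}
  cell(1,4) bbbb: {S}
  cell(2,5) bbbb: {S}
  cell(0,4) bbbbb: {S}
  cell(1,5) bbbbb: {S}
  cell(0,5) bbbbbb: {S}

S ∈ T[0,5] ⇒ YES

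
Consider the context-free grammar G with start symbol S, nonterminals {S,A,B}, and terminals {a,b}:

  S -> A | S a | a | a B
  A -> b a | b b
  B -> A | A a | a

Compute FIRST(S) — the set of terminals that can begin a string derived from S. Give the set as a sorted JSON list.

Compute FIRST by fixpoint:
iter 1:
  A via A→b a: +{b}
  B via B→A: +{b}
  B via B→a: +{a}
  S via S→A: +{b}
  S via S→a: +{a}
  S: {a,b}  A: {b}  B: {a,b}
iter 2: (stable)
  S: {a,b}  A: {b}  B: {a,b}

FIRST(S) = ["a", "b"]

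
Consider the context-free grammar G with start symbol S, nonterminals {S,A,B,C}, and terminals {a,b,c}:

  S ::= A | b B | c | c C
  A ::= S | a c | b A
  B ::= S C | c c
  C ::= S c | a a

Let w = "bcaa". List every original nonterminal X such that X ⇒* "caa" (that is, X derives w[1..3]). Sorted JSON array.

Convert to CNF:
  S -> T0 T1 | T1 C | T2 A | T2 B | c
  A -> T0 T1 | T1 C | T2 A | T2 B | c
  B -> S C | T1 T1
  C -> S T1 | T0 T0
  T0 -> a
  T1 -> c
  T2 -> b

CYK table (by increasing span) (cells [i..j] with 1 ≤ i ≤ j ≤ 3 only):
  cell(1,1) c: {A,S,T1}  orig:{A,S}
  cell(2,2) a: {T0}  orig:{}
  cell(3,3) a: {T0}  orig:{}
  cell(1,2) ca: ∅
  cell(2,3) aa: {C}
  cell(1,3) caa: {A,B,S}

Original NTs in T[1,3] deriving "caa": ["A", "B", "S"]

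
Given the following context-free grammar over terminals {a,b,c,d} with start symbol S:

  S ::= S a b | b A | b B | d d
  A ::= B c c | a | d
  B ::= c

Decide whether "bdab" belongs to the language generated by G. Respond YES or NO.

Convert to CNF:
  S -> S X5 | T2 A | T2 B | T3 T3
  A -> B X4 | a | d
  B -> c
  T0 -> c
  T1 -> a
  T2 -> b
  T3 -> d
  X4 -> T0 T0
  X5 -> T1 T2

CYK fill:
  T[0,0] 'b' = {T2}  orig:{}
  T[1,1] 'd' = {A,T3}  orig:{A}
  T[2,2] 'a' = {A,T1}  orig:{A}
  T[3,3] 'b' = {T2}  orig:{}
  T[0,1] 'bd' = {S}
  T[1,2] 'da' = ∅
  T[2,3] 'ab' = {X5}  orig:{}
  T[0,2] 'bda' = ∅
  T[1,3] 'dab' = ∅
  T[0,3] 'bdab' = {S}

S ∈ T[0,3] ⇒ YES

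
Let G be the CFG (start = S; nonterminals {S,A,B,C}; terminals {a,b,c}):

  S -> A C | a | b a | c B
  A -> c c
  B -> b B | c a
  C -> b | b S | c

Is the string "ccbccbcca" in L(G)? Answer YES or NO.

CNF form of G:
  S -> A C | T0 B | T1 T2 | a
  A -> T0 T0
  B -> T0 T2 | T1 B
  C -> T1 S | b | c
  T0 -> c
  T1 -> b
  T2 -> a

Fill CYK table bottom-up:
  T[0,0] 'c' = {C,T0}  orig:{C}
  T[1,1] 'c' = {C,T0}  orig:{C}
  T[2,2] 'b' = {C,T1}  orig:{C}
  T[3,3] 'c' = {C,T0}  orig:{C}
  T[4,4] 'c' = {C,T0}  orig:{C}
  T[5,5] 'b' = {C,T1}  orig:{C}
  T[6,6] 'c' = {C,T0}  orig:{C}
  T[7,7] 'c' = {C,T0}  orig:{C}
  T[8,8] 'a' = {S,T2}  orig:{S}
  T[0,1] 'cc' = {A}
  T[1,2] 'cb' = ∅
  T[2,3] 'bc' = ∅
  T[3,4] 'cc' = {A}
  T[4,5] 'cb' = ∅
  T[5,6] 'bc' = ∅
  T[6,7] 'cc' = {A}
  T[7,8] 'ca' = {B}
  T[0,2] 'ccb' = {S}
  T[1,3] 'cbc' = ∅
  T[2,4] 'bcc' = ∅
  T[3,5] 'ccb' = {S}
  T[4,6] 'cbc' = ∅
  T[5,7] 'bcc' = ∅
  T[6,8] 'cca' = {S}
  T[0,3] 'ccbc' = ∅
  T[1,4] 'cbcc' = ∅
  T[2,5] 'bccb' = {C}
  T[3,6] 'ccbc' = ∅
  T[4,7] 'cbcc' = ∅
  T[5,8] 'bcca' = {C}
  T[0,4] 'ccbcc' = ∅
  T[1,5] 'cbccb' = ∅
  T[2,6] 'bccbc' = ∅
  T[3,7] 'ccbcc' = ∅
  T[4,8] 'cbcca' = ∅
  T[0,5] 'ccbccb' = {S}
  T[1,6] 'cbccbc' = ∅
  T[2,7] 'bccbcc' = ∅
  T[3,8] 'ccbcca' = {S}
  T[0,6] 'ccbccbc' = ∅
  T[1,7] 'cbccbcc' = ∅
  T[2,8] 'bccbcca' = {C}
  T[0,7] 'ccbccbcc' = ∅
  T[1,8] 'cbccbcca' = ∅
  T[0,8] 'ccbccbcca' = {S}

S ∈ T[0,8] ⇒ YES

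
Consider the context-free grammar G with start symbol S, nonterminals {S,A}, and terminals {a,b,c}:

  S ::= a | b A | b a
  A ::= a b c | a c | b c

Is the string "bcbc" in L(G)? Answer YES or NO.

Convert to CNF:
  S -> T1 A | T1 T0 | a
  A -> T0 T2 | T0 X3 | T1 T2
  T0 -> a
  T1 -> b
  T2 -> c
  X3 -> T1 T2

CYK fill:
  [0..0]={T1}  "b"  orig:{}
  [1..1]={T2}  "c"  orig:{}
  [2..2]={T1}  "b"  orig:{}
  [3..3]={T2}  "c"  orig:{}
  [0..1]={A,X3}  "bc"  orig:{A}
  [1..2]=∅  "cb"
  [2..3]={A,X3}  "bc"  orig:{A}
  [0..2]=∅  "bcb"
  [1..3]=∅  "cbc"
  [0..3]=∅  "bcbc"

S ∉ T[0,3] ⇒ NO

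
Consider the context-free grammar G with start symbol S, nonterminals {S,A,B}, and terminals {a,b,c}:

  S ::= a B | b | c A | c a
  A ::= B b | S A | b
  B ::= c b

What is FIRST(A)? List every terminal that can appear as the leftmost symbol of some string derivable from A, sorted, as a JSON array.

FIRST sets, iterate to fixpoint:
iter 1:
  A via A→b: +{b}
  B via B→c b: +{c}
  S via S→a B: +{a}
  S via S→b: +{b}
  S via S→c A: +{c}
  S: {a,b,c}  A: {b}  B: {c}
iter 2:
  A via A→B b: +{c}
  A via A→S A: +{a}
  S: {a,b,c}  A: {a,b,c}  B: {c}
iter 3: done
  S: {a,b,c}  A: {a,b,c}  B: {c}

FIRST(A) = ["a", "b", "c"]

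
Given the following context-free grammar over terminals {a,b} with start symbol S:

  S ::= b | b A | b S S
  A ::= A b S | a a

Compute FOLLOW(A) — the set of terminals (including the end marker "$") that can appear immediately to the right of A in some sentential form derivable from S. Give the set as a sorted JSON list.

FIRST iteration:
round 1:
  A via A→a a: +{a}
  S via S→b: +{b}
  S: {b}  A: {a}
round 2: (no change)
  S: {b}  A: {a}

FOLLOW sets:
seed FOLLOW(S) with $
round 1:
  A→A b S: FOLLOW(A) ⊇ FIRST(b) = {b}; new: +{b}
  A→A b S: FOLLOW(S) ⊇ FOLLOW(A) ⊇ {b}; new: +{b}
  S→b A: FOLLOW(A) ⊇ FOLLOW(S) ⊇ {$,b}; new: +{$}
  FOLLOW(S)={$,b}  FOLLOW(A)={$,b}
round 2: (no change)
  FOLLOW(S)={$,b}  FOLLOW(A)={$,b}

FOLLOW(A) = ["$", "b"]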